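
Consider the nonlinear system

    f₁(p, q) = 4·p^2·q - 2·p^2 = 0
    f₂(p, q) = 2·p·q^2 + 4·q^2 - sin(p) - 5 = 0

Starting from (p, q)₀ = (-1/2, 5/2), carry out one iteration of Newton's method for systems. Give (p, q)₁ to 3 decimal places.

At (-1/2, 5/2): F = (2.000, 14.22943).
Jacobian J = [[8·p·q - 4·p, 4·p^2], [2·q^2 - cos(p), 4·p·q + 8·q]].
At the point, J = [[-8.000, 1.000], [11.62242, 15.000]] (det J = -131.62242).
Solving J·Δ = −F gives Δ = (0.120, -1.041).
Then the next iterate is (p, q)₁ = (-0.380, 1.459).

(-0.380, 1.459)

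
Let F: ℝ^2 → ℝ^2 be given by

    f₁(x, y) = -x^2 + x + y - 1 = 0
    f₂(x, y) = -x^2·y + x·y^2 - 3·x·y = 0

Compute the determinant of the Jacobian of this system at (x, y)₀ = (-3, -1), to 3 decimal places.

J = [[-2·x + 1, 1], [-2·x·y + y^2 - 3·y, -x^2 + 2·x·y - 3·x]].
At the point, J = [[7.000, 1.000], [-2.000, 6.000]].
det J = 44.000.

44.000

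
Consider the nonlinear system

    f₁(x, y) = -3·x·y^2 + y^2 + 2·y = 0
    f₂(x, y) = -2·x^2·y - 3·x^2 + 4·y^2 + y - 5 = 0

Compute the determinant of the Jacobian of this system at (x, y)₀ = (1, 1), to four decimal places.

J = [[-3·y^2, -6·x·y + 2·y + 2], [-4·x·y - 6·x, -2·x^2 + 8·y + 1]].
At the point, J = [[-3.0000, -2.0000], [-10.0000, 7.0000]].
det J = -41.0000.

-41.0000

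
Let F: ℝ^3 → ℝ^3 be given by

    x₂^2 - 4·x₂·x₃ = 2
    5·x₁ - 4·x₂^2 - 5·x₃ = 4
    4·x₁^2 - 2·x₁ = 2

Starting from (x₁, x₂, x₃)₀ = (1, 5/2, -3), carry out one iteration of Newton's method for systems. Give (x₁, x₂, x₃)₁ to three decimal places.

(1.000, 1.583, -1.133)

At (1, 5/2, -3): F = (34.250, -9.000, 0.000).
Jacobian J = [[0, 2·x₂ - 4·x₃, -4·x₂], [5, -8·x₂, -5], [8·x₁ - 2, 0, 0]].
At the point, J = [[0.000, 17.000, -10.000], [5.000, -20.000, -5.000], [6.000, 0.000, 0.000]] (det J = -1710.000).
Solving J·Δ = −F gives Δ = (0.000, -0.917, 1.867).
Then the next iterate is (x₁, x₂, x₃)₁ = (1.000, 1.583, -1.133).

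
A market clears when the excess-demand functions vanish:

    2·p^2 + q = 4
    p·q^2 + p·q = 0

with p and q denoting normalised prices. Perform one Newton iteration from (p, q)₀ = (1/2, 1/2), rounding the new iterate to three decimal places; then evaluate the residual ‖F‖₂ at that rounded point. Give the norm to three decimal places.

15.573

At (1/2, 1/2): F = (-3.000, 0.375).
Jacobian J = [[4·p, 1], [q^2 + q, 2·p·q + p]].
At the point, J = [[2.000, 1.000], [0.750, 1.000]] (det J = 1.250).
Solving J·Δ = −F gives Δ = (2.700, -2.400).
Then the next iterate is (p, q)₁ = (3.200, -1.900).
Re-evaluating at (3.200, -1.900): F = (14.580, 5.472), so ‖F‖₂ = 15.573.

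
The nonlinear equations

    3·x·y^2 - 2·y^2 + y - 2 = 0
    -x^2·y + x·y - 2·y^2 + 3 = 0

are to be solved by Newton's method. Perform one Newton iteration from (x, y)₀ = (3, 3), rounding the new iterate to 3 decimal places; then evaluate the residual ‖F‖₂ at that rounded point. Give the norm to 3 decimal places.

17.571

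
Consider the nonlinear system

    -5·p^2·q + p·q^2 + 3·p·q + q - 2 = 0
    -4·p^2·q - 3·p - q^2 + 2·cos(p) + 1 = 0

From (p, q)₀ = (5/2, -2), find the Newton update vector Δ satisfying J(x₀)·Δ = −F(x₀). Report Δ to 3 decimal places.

(-0.715, 0.586)

At (5/2, -2): F = (53.500, 37.89771).
Jacobian J = [[-10·p·q + q^2 + 3·q, -5·p^2 + 2·p·q + 3·p + 1], [-8·p·q - 2·sin(p) - 3, -4·p^2 - 2·q]].
At the point, J = [[48.000, -32.750], [35.80306, -21.000]] (det J = 164.55007).
Solving J·Δ = −F gives Δ = (-0.715, 0.586).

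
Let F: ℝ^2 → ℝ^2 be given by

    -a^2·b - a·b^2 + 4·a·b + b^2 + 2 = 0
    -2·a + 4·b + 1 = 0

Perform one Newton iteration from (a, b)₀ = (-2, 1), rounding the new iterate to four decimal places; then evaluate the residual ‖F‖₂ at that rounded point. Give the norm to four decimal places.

At (-2, 1): F = (-7.0000, 9.0000).
Jacobian J = [[-2·a·b - b^2 + 4·b, -a^2 - 2·a·b + 4·a + 2·b], [-2, 4]].
At the point, J = [[7.0000, -6.0000], [-2.0000, 4.0000]] (det J = 16.0000).
Solving J·Δ = −F gives Δ = (-1.6250, -3.0625).
Then the next iterate is (a, b)₁ = (-3.6250, -2.0625).
Re-evaluating at (-3.6250, -2.0625): F = (78.683105, 0.0000), so ‖F‖₂ = 78.6831.

78.6831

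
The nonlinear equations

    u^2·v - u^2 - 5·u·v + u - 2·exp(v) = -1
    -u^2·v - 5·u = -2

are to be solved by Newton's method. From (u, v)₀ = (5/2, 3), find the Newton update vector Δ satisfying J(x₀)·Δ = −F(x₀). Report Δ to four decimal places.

(-1.0763, -1.2358)

At (5/2, 3): F = (-61.671074, -29.2500).
Jacobian J = [[2·u·v - 2·u - 5·v + 1, u^2 - 5·u - 2·exp(v)], [-2·u·v - 5, -u^2]].
At the point, J = [[-4.0000, -46.421074], [-20.0000, -6.2500]] (det J = -903.421477).
Solving J·Δ = −F gives Δ = (-1.0763, -1.2358).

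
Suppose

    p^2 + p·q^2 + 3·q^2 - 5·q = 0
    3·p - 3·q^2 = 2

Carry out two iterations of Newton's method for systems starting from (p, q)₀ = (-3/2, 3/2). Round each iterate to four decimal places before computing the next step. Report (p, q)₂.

(7.6363, -9.2119)

At (-3/2, 3/2): F = (-1.8750, -13.2500).
Jacobian J = [[2·p + q^2, 2·p·q + 6·q - 5], [3, -6·q]].
At the point, J = [[-0.7500, -0.5000], [3.0000, -9.0000]] (det J = 8.2500).
Solving J·Δ = −F gives Δ = (-1.2424, -1.8864).
Then the next iterate is (p, q)₁ = (-2.7424, -0.3864).
Round to (-2.7424, -0.3864) and repeat: F = (9.491219, -10.675115), J = [[-5.335495, -5.199073], [3.0000, 2.3184]].
Δ = (10.3787, -8.8255), so (p, q)₂ = (7.6363, -9.2119).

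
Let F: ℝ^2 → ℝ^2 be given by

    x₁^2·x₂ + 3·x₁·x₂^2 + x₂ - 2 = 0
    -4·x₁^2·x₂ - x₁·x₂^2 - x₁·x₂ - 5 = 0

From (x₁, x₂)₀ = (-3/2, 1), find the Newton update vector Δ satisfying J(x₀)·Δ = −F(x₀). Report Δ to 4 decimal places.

(0.8457, -0.5652)

At (-3/2, 1): F = (-3.2500, -11.0000).
Jacobian J = [[2·x₁·x₂ + 3·x₂^2, x₁^2 + 6·x₁·x₂ + 1], [-8·x₁·x₂ - x₂^2 - x₂, -4·x₁^2 - 2·x₁·x₂ - x₁]].
At the point, J = [[0.0000, -5.7500], [10.0000, -4.5000]] (det J = 57.5000).
Solving J·Δ = −F gives Δ = (0.8457, -0.5652).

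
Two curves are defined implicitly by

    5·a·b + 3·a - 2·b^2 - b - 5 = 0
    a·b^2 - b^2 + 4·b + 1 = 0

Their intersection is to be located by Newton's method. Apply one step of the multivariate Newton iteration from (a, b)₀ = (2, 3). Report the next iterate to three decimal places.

(1.198, 1.522)

At (2, 3): F = (10.000, 22.000).
Jacobian J = [[5·b + 3, 5·a - 4·b - 1], [b^2, 2·a·b - 2·b + 4]].
At the point, J = [[18.000, -3.000], [9.000, 10.000]] (det J = 207.000).
Solving J·Δ = −F gives Δ = (-0.802, -1.478).
Then the next iterate is (a, b)₁ = (1.198, 1.522).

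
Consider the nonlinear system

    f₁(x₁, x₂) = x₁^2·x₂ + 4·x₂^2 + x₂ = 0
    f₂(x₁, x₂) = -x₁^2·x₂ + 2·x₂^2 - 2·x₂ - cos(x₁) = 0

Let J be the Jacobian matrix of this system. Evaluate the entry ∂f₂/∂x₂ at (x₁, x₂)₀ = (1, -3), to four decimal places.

∂f₂/∂x₂ = -x₁^2 + 4·x₂ - 2.
At (1, -3) this is -15.0000.

-15.0000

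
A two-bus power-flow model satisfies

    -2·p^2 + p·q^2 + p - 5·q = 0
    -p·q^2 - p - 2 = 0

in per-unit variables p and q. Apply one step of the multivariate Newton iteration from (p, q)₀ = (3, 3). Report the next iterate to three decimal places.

(0.169, 2.795)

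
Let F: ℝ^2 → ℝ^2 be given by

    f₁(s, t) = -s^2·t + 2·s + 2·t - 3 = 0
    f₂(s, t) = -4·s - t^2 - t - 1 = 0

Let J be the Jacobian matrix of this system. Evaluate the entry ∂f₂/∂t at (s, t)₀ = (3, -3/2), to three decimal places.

2.000

∂f₂/∂t = -2·t - 1.
At (3, -3/2) this is 2.000.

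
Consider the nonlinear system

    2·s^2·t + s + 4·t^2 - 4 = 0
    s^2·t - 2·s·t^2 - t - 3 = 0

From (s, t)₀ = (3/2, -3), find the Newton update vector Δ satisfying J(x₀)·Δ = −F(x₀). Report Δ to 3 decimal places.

(-0.320, 1.305)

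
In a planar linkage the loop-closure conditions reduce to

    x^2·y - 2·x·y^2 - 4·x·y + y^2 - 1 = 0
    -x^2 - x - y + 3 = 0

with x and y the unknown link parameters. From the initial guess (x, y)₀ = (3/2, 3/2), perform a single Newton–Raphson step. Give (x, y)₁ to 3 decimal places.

(1.172, 0.561)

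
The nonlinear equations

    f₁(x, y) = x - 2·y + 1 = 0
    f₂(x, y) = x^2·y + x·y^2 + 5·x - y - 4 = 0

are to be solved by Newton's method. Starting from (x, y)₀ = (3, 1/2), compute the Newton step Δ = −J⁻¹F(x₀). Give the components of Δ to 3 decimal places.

At (3, 1/2): F = (3.000, 15.750).
Jacobian J = [[1, -2], [2·x·y + y^2 + 5, x^2 + 2·x·y - 1]].
At the point, J = [[1.000, -2.000], [8.250, 11.000]] (det J = 27.500).
Solving J·Δ = −F gives Δ = (-2.345, 0.327).

(-2.345, 0.327)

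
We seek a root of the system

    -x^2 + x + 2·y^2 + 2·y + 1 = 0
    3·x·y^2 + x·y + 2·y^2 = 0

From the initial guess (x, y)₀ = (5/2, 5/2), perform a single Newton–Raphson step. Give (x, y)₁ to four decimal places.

At (5/2, 5/2): F = (14.7500, 65.6250).
Jacobian J = [[-2·x + 1, 4·y + 2], [3·y^2 + y, 6·x·y + x + 4·y]].
At the point, J = [[-4.0000, 12.0000], [21.2500, 50.0000]] (det J = -455.0000).
Solving J·Δ = −F gives Δ = (-0.1099, -1.2658).
Then the next iterate is (x, y)₁ = (2.3901, 1.2342).

(2.3901, 1.2342)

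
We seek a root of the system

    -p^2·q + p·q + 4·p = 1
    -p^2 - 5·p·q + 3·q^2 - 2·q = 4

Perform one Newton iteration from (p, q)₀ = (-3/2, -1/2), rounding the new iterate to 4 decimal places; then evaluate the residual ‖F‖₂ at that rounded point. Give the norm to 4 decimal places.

At (-3/2, -1/2): F = (-5.1250, -8.2500).
Jacobian J = [[-2·p·q + q + 4, -p^2 + p], [-2·p - 5·q, -5·p + 6·q - 2]].
At the point, J = [[2.0000, -3.7500], [5.5000, 2.5000]] (det J = 25.6250).
Solving J·Δ = −F gives Δ = (1.7073, -0.4561).
Then the next iterate is (p, q)₁ = (0.2073, -0.9561).
Re-evaluating at (0.2073, -0.9561): F = (-0.327913, 1.602606), so ‖F‖₂ = 1.6358.

1.6358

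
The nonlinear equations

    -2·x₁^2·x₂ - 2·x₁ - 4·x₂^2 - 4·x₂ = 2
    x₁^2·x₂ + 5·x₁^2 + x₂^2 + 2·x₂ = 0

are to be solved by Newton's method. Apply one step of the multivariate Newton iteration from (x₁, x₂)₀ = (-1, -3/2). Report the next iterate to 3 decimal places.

At (-1, -3/2): F = (0.000, 2.750).
Jacobian J = [[-4·x₁·x₂ - 2, -2·x₁^2 - 8·x₂ - 4], [2·x₁·x₂ + 10·x₁, x₁^2 + 2·x₂ + 2]].
At the point, J = [[-8.000, 6.000], [-7.000, 0.000]] (det J = 42.000).
Solving J·Δ = −F gives Δ = (0.393, 0.524).
Then the next iterate is (x₁, x₂)₁ = (-0.607, -0.976).

(-0.607, -0.976)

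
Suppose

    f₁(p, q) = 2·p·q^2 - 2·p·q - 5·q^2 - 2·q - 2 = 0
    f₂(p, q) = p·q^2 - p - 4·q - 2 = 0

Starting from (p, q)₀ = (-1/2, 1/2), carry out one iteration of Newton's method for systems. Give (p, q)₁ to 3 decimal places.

(-2.958, 0.104)

At (-1/2, 1/2): F = (-4.000, -3.625).
Jacobian J = [[2·q^2 - 2·q, 4·p·q - 2·p - 10·q - 2], [q^2 - 1, 2·p·q - 4]].
At the point, J = [[-0.500, -7.000], [-0.750, -4.500]] (det J = -3.000).
Solving J·Δ = −F gives Δ = (-2.458, -0.396).
Then the next iterate is (p, q)₁ = (-2.958, 0.104).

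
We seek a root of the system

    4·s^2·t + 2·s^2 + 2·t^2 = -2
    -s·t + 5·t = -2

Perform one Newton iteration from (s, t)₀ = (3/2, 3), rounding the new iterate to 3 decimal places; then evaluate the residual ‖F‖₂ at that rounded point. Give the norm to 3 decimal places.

6.026

At (3/2, 3): F = (51.500, 12.500).
Jacobian J = [[8·s·t + 4·s, 4·s^2 + 4·t], [-t, -s + 5]].
At the point, J = [[42.000, 21.000], [-3.000, 3.500]] (det J = 210.000).
Solving J·Δ = −F gives Δ = (0.392, -3.236).
Then the next iterate is (s, t)₁ = (1.892, -0.236).
Re-evaluating at (1.892, -0.236): F = (5.89152, 1.26651), so ‖F‖₂ = 6.026.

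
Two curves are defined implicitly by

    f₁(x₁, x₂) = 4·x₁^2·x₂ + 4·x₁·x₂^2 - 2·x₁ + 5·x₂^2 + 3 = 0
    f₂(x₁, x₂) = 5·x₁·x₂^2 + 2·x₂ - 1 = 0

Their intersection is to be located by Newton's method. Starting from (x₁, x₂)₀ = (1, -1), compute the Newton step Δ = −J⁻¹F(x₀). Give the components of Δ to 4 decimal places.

(0.1695, 0.3559)

At (1, -1): F = (6.0000, 2.0000).
Jacobian J = [[8·x₁·x₂ + 4·x₂^2 - 2, 4·x₁^2 + 8·x₁·x₂ + 10·x₂], [5·x₂^2, 10·x₁·x₂ + 2]].
At the point, J = [[-6.0000, -14.0000], [5.0000, -8.0000]] (det J = 118.0000).
Solving J·Δ = −F gives Δ = (0.1695, 0.3559).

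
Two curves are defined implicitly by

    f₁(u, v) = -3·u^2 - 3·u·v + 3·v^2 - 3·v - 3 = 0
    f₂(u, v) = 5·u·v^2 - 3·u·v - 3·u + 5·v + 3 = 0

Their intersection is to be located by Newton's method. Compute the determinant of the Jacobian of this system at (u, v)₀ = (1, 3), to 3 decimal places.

-876.000

J = [[-6·u - 3·v, -3·u + 6·v - 3], [5·v^2 - 3·v - 3, 10·u·v - 3·u + 5]].
At the point, J = [[-15.000, 12.000], [33.000, 32.000]].
det J = -876.000.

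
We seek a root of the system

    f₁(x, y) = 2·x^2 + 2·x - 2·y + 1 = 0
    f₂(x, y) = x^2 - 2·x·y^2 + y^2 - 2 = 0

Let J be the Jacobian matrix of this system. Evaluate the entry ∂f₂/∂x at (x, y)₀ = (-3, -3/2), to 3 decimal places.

∂f₂/∂x = 2·x - 2·y^2.
At (-3, -3/2) this is -10.500.

-10.500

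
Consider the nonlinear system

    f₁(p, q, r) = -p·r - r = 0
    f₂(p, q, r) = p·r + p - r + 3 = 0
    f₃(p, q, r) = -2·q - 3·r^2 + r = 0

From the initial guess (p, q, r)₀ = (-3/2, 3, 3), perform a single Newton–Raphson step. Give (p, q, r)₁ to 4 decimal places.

At (-3/2, 3, 3): F = (1.5000, -6.0000, -30.0000).
Jacobian J = [[-r, 0, -p - 1], [r + 1, 0, p - 1], [0, -2, -6·r + 1]].
At the point, J = [[-3.0000, 0.0000, 0.5000], [4.0000, 0.0000, -2.5000], [0.0000, -2.0000, -17.0000]] (det J = 11.0000).
Solving J·Δ = −F gives Δ = (0.1364, 3.5455, -2.1818).
Then the next iterate is (p, q, r)₁ = (-1.3636, 6.5455, 0.8182).

(-1.3636, 6.5455, 0.8182)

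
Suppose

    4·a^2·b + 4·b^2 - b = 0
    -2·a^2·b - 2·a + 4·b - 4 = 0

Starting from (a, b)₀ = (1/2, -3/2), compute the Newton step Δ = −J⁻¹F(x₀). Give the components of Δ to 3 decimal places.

(-10.167, 5.833)

At (1/2, -3/2): F = (9.000, -10.250).
Jacobian J = [[8·a·b, 4·a^2 + 8·b - 1], [-4·a·b - 2, -2·a^2 + 4]].
At the point, J = [[-6.000, -12.000], [1.000, 3.500]] (det J = -9.000).
Solving J·Δ = −F gives Δ = (-10.167, 5.833).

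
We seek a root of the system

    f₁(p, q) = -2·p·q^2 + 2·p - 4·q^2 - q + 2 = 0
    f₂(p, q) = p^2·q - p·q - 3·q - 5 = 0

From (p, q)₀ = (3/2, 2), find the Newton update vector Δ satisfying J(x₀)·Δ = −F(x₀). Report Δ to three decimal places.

At (3/2, 2): F = (-25.000, -9.500).
Jacobian J = [[-2·q^2 + 2, -4·p·q - 8·q - 1], [2·p·q - q, p^2 - p - 3]].
At the point, J = [[-6.000, -29.000], [4.000, -2.250]] (det J = 129.500).
Solving J·Δ = −F gives Δ = (1.693, -1.212).

(1.693, -1.212)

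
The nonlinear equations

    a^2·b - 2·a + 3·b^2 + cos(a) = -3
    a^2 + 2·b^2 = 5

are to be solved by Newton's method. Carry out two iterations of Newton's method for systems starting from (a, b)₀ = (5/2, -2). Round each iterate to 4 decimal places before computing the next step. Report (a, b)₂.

At (5/2, -2): F = (-3.301144, 9.2500).
Jacobian J = [[2·a·b - sin(a) - 2, a^2 + 6·b], [2·a, 4·b]].
At the point, J = [[-12.598472, -5.7500], [5.0000, -8.0000]] (det J = 129.537777).
Solving J·Δ = −F gives Δ = (-0.6145, 0.7722).
Then the next iterate is (a, b)₁ = (1.8855, -1.2278).
Round to (1.8855, -1.2278) and repeat: F = (-0.923021, 1.570096), J = [[-7.580922, -3.811690], [3.7710, -4.9112]].
Δ = (-0.2038, 0.1632), so (a, b)₂ = (1.6817, -1.0646).

(1.6817, -1.0646)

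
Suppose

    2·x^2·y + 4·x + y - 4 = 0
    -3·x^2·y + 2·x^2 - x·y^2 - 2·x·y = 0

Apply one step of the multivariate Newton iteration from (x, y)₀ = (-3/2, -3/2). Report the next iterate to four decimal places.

At (-3/2, -3/2): F = (-18.2500, 13.5000).
Jacobian J = [[4·x·y + 4, 2·x^2 + 1], [-6·x·y + 4·x - y^2 - 2·y, -3·x^2 - 2·x·y - 2·x]].
At the point, J = [[13.0000, 5.5000], [-18.7500, -8.2500]] (det J = -4.1250).
Solving J·Δ = −F gives Δ = (18.5000, -40.4091).
Then the next iterate is (x, y)₁ = (17.0000, -41.9091).

(17.0000, -41.9091)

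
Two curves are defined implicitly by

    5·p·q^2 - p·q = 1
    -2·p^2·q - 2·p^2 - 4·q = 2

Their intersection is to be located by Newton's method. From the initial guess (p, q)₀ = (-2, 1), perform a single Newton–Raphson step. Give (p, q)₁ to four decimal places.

(-0.8000, 0.7667)

At (-2, 1): F = (-9.0000, -22.0000).
Jacobian J = [[5·q^2 - q, 10·p·q - p], [-4·p·q - 4·p, -2·p^2 - 4]].
At the point, J = [[4.0000, -18.0000], [16.0000, -12.0000]] (det J = 240.0000).
Solving J·Δ = −F gives Δ = (1.2000, -0.2333).
Then the next iterate is (p, q)₁ = (-0.8000, 0.7667).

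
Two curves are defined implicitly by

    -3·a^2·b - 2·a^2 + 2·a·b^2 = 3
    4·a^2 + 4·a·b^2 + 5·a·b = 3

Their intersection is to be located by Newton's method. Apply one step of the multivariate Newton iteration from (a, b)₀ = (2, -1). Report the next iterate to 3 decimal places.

(1.280, -0.966)

At (2, -1): F = (5.000, 11.000).
Jacobian J = [[-6·a·b - 4·a + 2·b^2, -3·a^2 + 4·a·b], [8·a + 4·b^2 + 5·b, 8·a·b + 5·a]].
At the point, J = [[6.000, -20.000], [15.000, -6.000]] (det J = 264.000).
Solving J·Δ = −F gives Δ = (-0.720, 0.034).
Then the next iterate is (a, b)₁ = (1.280, -0.966).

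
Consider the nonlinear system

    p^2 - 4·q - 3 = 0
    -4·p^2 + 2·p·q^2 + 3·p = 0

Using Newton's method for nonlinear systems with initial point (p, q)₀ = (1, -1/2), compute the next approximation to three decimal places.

(0.909, -0.545)

At (1, -1/2): F = (0.000, -0.500).
Jacobian J = [[2·p, -4], [-8·p + 2·q^2 + 3, 4·p·q]].
At the point, J = [[2.000, -4.000], [-4.500, -2.000]] (det J = -22.000).
Solving J·Δ = −F gives Δ = (-0.091, -0.045).
Then the next iterate is (p, q)₁ = (0.909, -0.545).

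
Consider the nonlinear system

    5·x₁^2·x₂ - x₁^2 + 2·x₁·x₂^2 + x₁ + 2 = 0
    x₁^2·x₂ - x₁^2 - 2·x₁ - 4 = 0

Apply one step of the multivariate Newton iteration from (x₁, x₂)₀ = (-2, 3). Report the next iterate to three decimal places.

At (-2, 3): F = (20.000, 8.000).
Jacobian J = [[10·x₁·x₂ - 2·x₁ + 2·x₂^2 + 1, 5·x₁^2 + 4·x₁·x₂], [2·x₁·x₂ - 2·x₁ - 2, x₁^2]].
At the point, J = [[-37.000, -4.000], [-10.000, 4.000]] (det J = -188.000).
Solving J·Δ = −F gives Δ = (0.596, -0.511).
Then the next iterate is (x₁, x₂)₁ = (-1.404, 2.489).

(-1.404, 2.489)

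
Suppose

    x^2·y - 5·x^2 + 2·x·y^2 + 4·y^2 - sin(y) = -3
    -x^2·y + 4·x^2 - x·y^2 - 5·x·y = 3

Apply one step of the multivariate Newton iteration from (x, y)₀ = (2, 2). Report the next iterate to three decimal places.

(0.853, 1.267)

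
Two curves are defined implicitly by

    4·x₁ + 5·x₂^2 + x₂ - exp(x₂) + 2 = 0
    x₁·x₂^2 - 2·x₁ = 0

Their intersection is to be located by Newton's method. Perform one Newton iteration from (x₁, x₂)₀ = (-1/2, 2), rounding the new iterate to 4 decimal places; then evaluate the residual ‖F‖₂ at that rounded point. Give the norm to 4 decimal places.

At (-1/2, 2): F = (14.610944, -1.0000).
Jacobian J = [[4, 10·x₂ - exp(x₂) + 1], [x₂^2 - 2, 2·x₁·x₂]].
At the point, J = [[4.0000, 13.610944], [2.0000, -2.0000]] (det J = -35.221888).
Solving J·Δ = −F gives Δ = (-0.4432, -0.9432).
Then the next iterate is (x₁, x₂)₁ = (-0.9432, 1.0568).
Re-evaluating at (-0.9432, 1.0568): F = (1.990982, 0.833009), so ‖F‖₂ = 2.1582.

2.1582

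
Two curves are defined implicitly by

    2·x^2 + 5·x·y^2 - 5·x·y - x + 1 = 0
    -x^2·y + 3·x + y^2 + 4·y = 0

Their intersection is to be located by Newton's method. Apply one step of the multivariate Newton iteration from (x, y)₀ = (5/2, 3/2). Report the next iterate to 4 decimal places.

(3.6805, 0.0829)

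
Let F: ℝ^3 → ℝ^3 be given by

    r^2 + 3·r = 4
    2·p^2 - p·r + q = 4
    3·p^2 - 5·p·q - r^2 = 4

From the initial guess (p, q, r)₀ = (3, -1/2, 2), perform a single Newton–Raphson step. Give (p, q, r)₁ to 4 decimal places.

(1.9384, 0.0444, 1.1429)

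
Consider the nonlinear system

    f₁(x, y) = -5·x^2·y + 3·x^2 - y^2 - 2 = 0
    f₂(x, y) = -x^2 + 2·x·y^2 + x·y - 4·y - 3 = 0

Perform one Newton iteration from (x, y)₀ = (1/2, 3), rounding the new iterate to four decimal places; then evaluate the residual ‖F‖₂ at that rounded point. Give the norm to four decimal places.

At (1/2, 3): F = (-14.0000, -4.7500).
Jacobian J = [[-10·x·y + 6·x, -5·x^2 - 2·y], [-2·x + 2·y^2 + y, 4·x·y + x - 4]].
At the point, J = [[-12.0000, -7.2500], [20.0000, 2.5000]] (det J = 115.0000).
Solving J·Δ = −F gives Δ = (0.6038, -2.9304).
Then the next iterate is (x, y)₁ = (1.1038, 0.0696).
Re-evaluating at (1.1038, 0.0696): F = (1.226285, -4.409256), so ‖F‖₂ = 4.5766.

4.5766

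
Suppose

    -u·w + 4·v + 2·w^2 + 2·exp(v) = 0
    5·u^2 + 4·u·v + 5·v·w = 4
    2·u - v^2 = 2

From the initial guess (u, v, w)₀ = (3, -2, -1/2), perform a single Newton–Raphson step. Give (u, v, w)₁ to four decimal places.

(1.3695, -1.1848, -1.1126)

At (3, -2, -1/2): F = (-5.729329, 22.0000, 0.0000).
Jacobian J = [[-w, 2·exp(v) + 4, -u + 4·w], [10·u + 4·v, 4·u + 5·w, 5·v], [2, -2·v, 0]].
At the point, J = [[0.5000, 4.270671, -5.0000], [22.0000, 9.5000, -10.0000], [2.0000, 4.0000, 0.0000]] (det J = -410.413411).
Solving J·Δ = −F gives Δ = (-1.6305, 0.8152, -0.6126).
Then the next iterate is (u, v, w)₁ = (1.3695, -1.1848, -1.1126).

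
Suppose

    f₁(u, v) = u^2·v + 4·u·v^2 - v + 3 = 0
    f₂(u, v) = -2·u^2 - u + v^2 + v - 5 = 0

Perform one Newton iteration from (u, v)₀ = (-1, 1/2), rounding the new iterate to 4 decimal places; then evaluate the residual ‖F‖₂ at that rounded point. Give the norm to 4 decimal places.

5.3774

At (-1, 1/2): F = (2.0000, -5.2500).
Jacobian J = [[2·u·v + 4·v^2, u^2 + 8·u·v - 1], [-4·u - 1, 2·v + 1]].
At the point, J = [[0.0000, -4.0000], [3.0000, 2.0000]] (det J = 12.0000).
Solving J·Δ = −F gives Δ = (1.4167, 0.5000).
Then the next iterate is (u, v)₁ = (0.4167, 1.0000).
Re-evaluating at (0.4167, 1.0000): F = (3.840439, -3.763978), so ‖F‖₂ = 5.3774.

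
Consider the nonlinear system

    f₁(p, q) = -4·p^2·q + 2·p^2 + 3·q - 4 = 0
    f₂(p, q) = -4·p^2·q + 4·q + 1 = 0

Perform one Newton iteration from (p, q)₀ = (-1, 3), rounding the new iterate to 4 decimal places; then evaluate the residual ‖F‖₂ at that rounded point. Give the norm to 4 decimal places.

2.7813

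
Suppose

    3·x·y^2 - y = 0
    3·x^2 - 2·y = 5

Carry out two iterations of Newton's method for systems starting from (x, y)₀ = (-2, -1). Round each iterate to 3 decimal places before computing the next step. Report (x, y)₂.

(-1.164, -0.492)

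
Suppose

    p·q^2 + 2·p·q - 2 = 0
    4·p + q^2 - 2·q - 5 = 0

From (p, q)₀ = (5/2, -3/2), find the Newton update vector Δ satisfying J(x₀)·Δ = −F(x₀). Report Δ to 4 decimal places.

(-3.2727, -0.5682)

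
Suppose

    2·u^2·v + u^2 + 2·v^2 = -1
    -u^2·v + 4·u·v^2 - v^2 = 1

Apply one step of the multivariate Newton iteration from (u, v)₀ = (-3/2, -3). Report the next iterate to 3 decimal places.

At (-3/2, -3): F = (7.750, -57.250).
Jacobian J = [[4·u·v + 2·u, 2·u^2 + 4·v], [-2·u·v + 4·v^2, -u^2 + 8·u·v - 2·v]].
At the point, J = [[15.000, -7.500], [27.000, 39.750]] (det J = 798.750).
Solving J·Δ = −F gives Δ = (0.152, 1.337).
Then the next iterate is (u, v)₁ = (-1.348, -1.663).

(-1.348, -1.663)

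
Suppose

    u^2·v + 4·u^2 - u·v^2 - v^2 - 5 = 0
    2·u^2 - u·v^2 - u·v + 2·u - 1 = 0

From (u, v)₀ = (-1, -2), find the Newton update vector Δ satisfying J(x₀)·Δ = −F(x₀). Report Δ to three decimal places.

(-0.286, 0.714)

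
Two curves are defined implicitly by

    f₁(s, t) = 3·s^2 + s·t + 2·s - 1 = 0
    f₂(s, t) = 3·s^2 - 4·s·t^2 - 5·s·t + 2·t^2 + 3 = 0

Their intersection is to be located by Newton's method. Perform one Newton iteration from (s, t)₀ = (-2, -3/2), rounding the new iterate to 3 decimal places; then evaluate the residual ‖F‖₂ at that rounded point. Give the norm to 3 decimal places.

At (-2, -3/2): F = (10.000, 22.500).
Jacobian J = [[6·s + t + 2, s], [6·s - 4·t^2 - 5·t, -8·s·t - 5·s + 4·t]].
At the point, J = [[-11.500, -2.000], [-13.500, -20.000]] (det J = 203.000).
Solving J·Δ = −F gives Δ = (0.764, 0.610).
Then the next iterate is (s, t)₁ = (-1.236, -0.890).
Re-evaluating at (-1.236, -0.890): F = (2.21113, 7.58323), so ‖F‖₂ = 7.899.

7.899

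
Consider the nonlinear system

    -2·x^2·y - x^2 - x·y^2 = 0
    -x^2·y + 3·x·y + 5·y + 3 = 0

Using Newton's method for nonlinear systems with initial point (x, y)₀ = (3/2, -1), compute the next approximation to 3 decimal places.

(1.565, -0.414)

At (3/2, -1): F = (0.750, -4.250).
Jacobian J = [[-4·x·y - 2·x - y^2, -2·x^2 - 2·x·y], [-2·x·y + 3·y, -x^2 + 3·x + 5]].
At the point, J = [[2.000, -1.500], [0.000, 7.250]] (det J = 14.500).
Solving J·Δ = −F gives Δ = (0.065, 0.586).
Then the next iterate is (x, y)₁ = (1.565, -0.414).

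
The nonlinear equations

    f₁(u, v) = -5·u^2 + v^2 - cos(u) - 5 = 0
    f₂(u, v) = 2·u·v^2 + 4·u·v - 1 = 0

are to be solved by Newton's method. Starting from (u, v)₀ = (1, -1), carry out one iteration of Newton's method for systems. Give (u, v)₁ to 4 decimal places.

At (1, -1): F = (-9.540302, -3.0000).
Jacobian J = [[-10·u + sin(u), 2·v], [2·v^2 + 4·v, 4·u·v + 4·u]].
At the point, J = [[-9.158529, -2.0000], [-2.0000, 0.0000]] (det J = -4.0000).
Solving J·Δ = −F gives Δ = (-1.5000, 2.0987).
Then the next iterate is (u, v)₁ = (-0.5000, 1.0987).

(-0.5000, 1.0987)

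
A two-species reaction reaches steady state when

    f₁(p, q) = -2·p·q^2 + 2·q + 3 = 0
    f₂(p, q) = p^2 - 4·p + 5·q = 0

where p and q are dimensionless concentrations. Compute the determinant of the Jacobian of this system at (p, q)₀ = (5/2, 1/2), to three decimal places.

0.500

J = [[-2·q^2, -4·p·q + 2], [2·p - 4, 5]].
At the point, J = [[-0.500, -3.000], [1.000, 5.000]].
det J = 0.500.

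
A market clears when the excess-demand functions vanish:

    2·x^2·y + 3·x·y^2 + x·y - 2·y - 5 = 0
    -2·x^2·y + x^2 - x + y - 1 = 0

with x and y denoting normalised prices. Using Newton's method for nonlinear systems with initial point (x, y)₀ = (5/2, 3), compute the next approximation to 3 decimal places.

(1.676, 2.103)

At (5/2, 3): F = (101.500, -31.750).
Jacobian J = [[4·x·y + 3·y^2 + y, 2·x^2 + 6·x·y + x - 2], [-4·x·y + 2·x - 1, -2·x^2 + 1]].
At the point, J = [[60.000, 58.000], [-26.000, -11.500]] (det J = 818.000).
Solving J·Δ = −F gives Δ = (-0.824, -0.897).
Then the next iterate is (x, y)₁ = (1.676, 2.103).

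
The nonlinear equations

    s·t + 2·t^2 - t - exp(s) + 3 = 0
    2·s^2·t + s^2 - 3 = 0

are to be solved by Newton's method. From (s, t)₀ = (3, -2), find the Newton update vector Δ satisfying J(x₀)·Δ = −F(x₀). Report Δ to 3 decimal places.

At (3, -2): F = (-13.08554, -30.000).
Jacobian J = [[t - exp(s), s + 4·t - 1], [4·s·t + 2·s, 2·s^2]].
At the point, J = [[-22.08554, -6.000], [-18.000, 18.000]] (det J = -505.53966).
Solving J·Δ = −F gives Δ = (-0.822, 0.845).

(-0.822, 0.845)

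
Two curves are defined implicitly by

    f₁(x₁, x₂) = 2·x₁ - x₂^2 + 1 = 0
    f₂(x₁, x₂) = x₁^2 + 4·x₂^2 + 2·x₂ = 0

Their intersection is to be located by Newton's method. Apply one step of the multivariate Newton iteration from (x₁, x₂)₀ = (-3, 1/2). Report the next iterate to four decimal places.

(0.4167, 2.0833)

At (-3, 1/2): F = (-5.2500, 11.0000).
Jacobian J = [[2, -2·x₂], [2·x₁, 8·x₂ + 2]].
At the point, J = [[2.0000, -1.0000], [-6.0000, 6.0000]] (det J = 6.0000).
Solving J·Δ = −F gives Δ = (3.4167, 1.5833).
Then the next iterate is (x₁, x₂)₁ = (0.4167, 2.0833).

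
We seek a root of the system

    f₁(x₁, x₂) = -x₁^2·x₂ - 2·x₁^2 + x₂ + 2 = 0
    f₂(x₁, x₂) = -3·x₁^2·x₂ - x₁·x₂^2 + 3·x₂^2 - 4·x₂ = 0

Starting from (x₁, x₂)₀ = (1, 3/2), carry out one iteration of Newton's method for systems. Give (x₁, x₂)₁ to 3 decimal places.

At (1, 3/2): F = (0.000, -6.000).
Jacobian J = [[-2·x₁·x₂ - 4·x₁, -x₁^2 + 1], [-6·x₁·x₂ - x₂^2, -3·x₁^2 - 2·x₁·x₂ + 6·x₂ - 4]].
At the point, J = [[-7.000, 0.000], [-11.250, -1.000]] (det J = 7.000).
Solving J·Δ = −F gives Δ = (0.000, -6.000).
Then the next iterate is (x₁, x₂)₁ = (1.000, -4.500).

(1.000, -4.500)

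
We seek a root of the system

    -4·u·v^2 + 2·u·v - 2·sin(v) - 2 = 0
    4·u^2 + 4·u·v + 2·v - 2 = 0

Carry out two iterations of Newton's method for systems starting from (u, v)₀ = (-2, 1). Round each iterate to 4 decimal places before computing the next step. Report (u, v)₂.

At (-2, 1): F = (0.317058, 8.0000).
Jacobian J = [[-4·v^2 + 2·v, -8·u·v + 2·u - 2·cos(v)], [8·u + 4·v, 4·u + 2]].
At the point, J = [[-2.0000, 10.919395], [-12.0000, -6.0000]] (det J = 143.032745).
Solving J·Δ = −F gives Δ = (0.6240, 0.0853).
Then the next iterate is (u, v)₁ = (-1.3760, 1.0853).
Round to (-1.3760, 1.0853) and repeat: F = (-0.272602, 1.770613), J = [[-2.540904, 8.261688], [-6.6668, -3.5040]].
Δ = (0.2137, 0.0987), so (u, v)₂ = (-1.1623, 1.1840).

(-1.1623, 1.1840)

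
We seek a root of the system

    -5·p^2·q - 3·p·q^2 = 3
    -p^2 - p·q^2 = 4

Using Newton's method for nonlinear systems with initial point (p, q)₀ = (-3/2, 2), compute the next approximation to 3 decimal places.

At (-3/2, 2): F = (-7.500, -0.250).
Jacobian J = [[-10·p·q - 3·q^2, -5·p^2 - 6·p·q], [-2·p - q^2, -2·p·q]].
At the point, J = [[18.000, 6.750], [-1.000, 6.000]] (det J = 114.750).
Solving J·Δ = −F gives Δ = (0.377, 0.105).
Then the next iterate is (p, q)₁ = (-1.123, 2.105).

(-1.123, 2.105)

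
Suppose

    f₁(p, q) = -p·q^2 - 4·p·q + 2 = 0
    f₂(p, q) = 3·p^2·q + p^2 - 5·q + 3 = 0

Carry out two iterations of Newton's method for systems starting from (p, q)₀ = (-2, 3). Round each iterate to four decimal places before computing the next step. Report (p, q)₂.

(-1.1821, 0.2952)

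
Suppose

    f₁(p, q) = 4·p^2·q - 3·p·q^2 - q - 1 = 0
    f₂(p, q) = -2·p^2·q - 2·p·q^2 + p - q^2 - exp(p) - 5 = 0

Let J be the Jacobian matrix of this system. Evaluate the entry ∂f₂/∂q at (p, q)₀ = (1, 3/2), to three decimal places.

∂f₂/∂q = -2·p^2 - 4·p·q - 2·q.
At (1, 3/2) this is -11.000.

-11.000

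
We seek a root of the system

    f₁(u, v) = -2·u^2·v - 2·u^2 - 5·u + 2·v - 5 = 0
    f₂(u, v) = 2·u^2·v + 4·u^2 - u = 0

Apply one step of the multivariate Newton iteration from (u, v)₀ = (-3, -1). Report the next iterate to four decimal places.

At (-3, -1): F = (8.0000, 21.0000).
Jacobian J = [[-4·u·v - 4·u - 5, -2·u^2 + 2], [4·u·v + 8·u - 1, 2·u^2]].
At the point, J = [[-5.0000, -16.0000], [-13.0000, 18.0000]] (det J = -298.0000).
Solving J·Δ = −F gives Δ = (1.6107, -0.0034).
Then the next iterate is (u, v)₁ = (-1.3893, -1.0034).

(-1.3893, -1.0034)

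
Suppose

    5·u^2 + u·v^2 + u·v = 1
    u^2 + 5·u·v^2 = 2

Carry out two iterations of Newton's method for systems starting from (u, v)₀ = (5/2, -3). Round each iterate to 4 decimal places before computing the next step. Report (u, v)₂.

At (5/2, -3): F = (45.2500, 116.7500).
Jacobian J = [[10·u + v^2 + v, 2·u·v + u], [2·u + 5·v^2, 10·u·v]].
At the point, J = [[31.0000, -12.5000], [50.0000, -75.0000]] (det J = -1700.0000).
Solving J·Δ = −F gives Δ = (-1.1379, 0.7981).
Then the next iterate is (u, v)₁ = (1.3621, -2.2019).
Round to (1.3621, -2.2019) and repeat: F = (11.881330, 32.875097), J = [[16.267464, -4.636316], [26.966018, -29.992080]].
Δ = (-0.5620, 0.5908), so (u, v)₂ = (0.8001, -1.6111).

(0.8001, -1.6111)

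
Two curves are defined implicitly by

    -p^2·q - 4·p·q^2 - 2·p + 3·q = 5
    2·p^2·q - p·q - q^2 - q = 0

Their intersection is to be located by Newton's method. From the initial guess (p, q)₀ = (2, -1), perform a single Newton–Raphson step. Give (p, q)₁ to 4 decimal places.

At (2, -1): F = (-16.0000, -6.0000).
Jacobian J = [[-2·p·q - 4·q^2 - 2, -p^2 - 8·p·q + 3], [4·p·q - q, 2·p^2 - p - 2·q - 1]].
At the point, J = [[-2.0000, 15.0000], [-7.0000, 7.0000]] (det J = 91.0000).
Solving J·Δ = −F gives Δ = (0.2418, 1.0989).
Then the next iterate is (p, q)₁ = (2.2418, 0.0989).

(2.2418, 0.0989)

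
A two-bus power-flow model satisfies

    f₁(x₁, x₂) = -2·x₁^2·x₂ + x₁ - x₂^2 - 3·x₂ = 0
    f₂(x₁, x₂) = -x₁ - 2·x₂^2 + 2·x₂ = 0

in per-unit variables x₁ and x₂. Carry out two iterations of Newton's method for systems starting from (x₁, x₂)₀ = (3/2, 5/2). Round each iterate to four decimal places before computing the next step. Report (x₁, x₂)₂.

At (3/2, 5/2): F = (-23.5000, -9.0000).
Jacobian J = [[-4·x₁·x₂ + 1, -2·x₁^2 - 2·x₂ - 3], [-1, -4·x₂ + 2]].
At the point, J = [[-14.0000, -12.5000], [-1.0000, -8.0000]] (det J = 99.5000).
Solving J·Δ = −F gives Δ = (-0.7588, -1.0302).
Then the next iterate is (x₁, x₂)₁ = (0.7412, 1.4698).
Round to (0.7412, 1.4698) and repeat: F = (-7.443462, -2.122224), J = [[-3.357663, -7.038355], [-1.0000, -3.8792]].
Δ = (-2.3281, 0.0531), so (x₁, x₂)₂ = (-1.5869, 1.5229).

(-1.5869, 1.5229)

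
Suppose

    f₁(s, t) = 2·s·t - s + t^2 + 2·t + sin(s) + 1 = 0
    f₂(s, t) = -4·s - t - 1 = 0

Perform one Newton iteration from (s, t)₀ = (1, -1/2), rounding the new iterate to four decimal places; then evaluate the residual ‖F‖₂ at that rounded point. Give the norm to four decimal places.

At (1, -1/2): F = (-0.908529, -4.5000).
Jacobian J = [[2·t + cos(s) - 1, 2·s + 2·t + 2], [-4, -1]].
At the point, J = [[-1.459698, 3.0000], [-4.0000, -1.0000]] (det J = 13.459698).
Solving J·Δ = −F gives Δ = (-1.0705, -0.2180).
Then the next iterate is (s, t)₁ = (-0.0705, -0.7180).
Re-evaluating at (-0.0705, -0.7180): F = (0.180820, 0.0000), so ‖F‖₂ = 0.1808.

0.1808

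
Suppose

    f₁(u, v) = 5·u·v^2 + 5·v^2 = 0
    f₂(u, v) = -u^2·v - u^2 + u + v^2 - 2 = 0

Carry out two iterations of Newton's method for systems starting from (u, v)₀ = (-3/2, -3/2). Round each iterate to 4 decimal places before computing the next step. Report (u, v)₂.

(-0.9991, -1.5616)

At (-3/2, -3/2): F = (-5.6250, -0.1250).
Jacobian J = [[5·v^2, 10·u·v + 10·v], [-2·u·v - 2·u + 1, -u^2 + 2·v]].
At the point, J = [[11.2500, 7.5000], [-0.5000, -5.2500]] (det J = -55.3125).
Solving J·Δ = −F gives Δ = (0.5508, -0.0763).
Then the next iterate is (u, v)₁ = (-0.9492, -1.5763).
Round to (-0.9492, -1.5763) and repeat: F = (0.631119, 0.054757), J = [[12.423608, -0.800760], [-0.094048, -4.053581]].
Δ = (-0.0499, 0.0147), so (u, v)₂ = (-0.9991, -1.5616).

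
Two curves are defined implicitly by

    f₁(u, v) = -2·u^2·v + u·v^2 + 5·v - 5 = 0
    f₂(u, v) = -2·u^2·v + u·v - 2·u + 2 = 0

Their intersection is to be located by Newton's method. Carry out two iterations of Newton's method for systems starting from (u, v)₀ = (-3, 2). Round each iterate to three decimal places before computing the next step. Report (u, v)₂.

At (-3, 2): F = (-43.000, -34.000).
Jacobian J = [[-4·u·v + v^2, -2·u^2 + 2·u·v + 5], [-4·u·v + v - 2, -2·u^2 + u]].
At the point, J = [[28.000, -25.000], [24.000, -21.000]] (det J = 12.000).
Solving J·Δ = −F gives Δ = (-4.417, -6.667).
Then the next iterate is (u, v)₁ = (-7.417, -4.667).
Round to (-7.417, -4.667) and repeat: F = (323.59712, 564.93011), J = [[-116.67967, -35.79350], [-145.12756, -117.44078]].
Δ = (2.090, 2.228), so (u, v)₂ = (-5.327, -2.439).

(-5.327, -2.439)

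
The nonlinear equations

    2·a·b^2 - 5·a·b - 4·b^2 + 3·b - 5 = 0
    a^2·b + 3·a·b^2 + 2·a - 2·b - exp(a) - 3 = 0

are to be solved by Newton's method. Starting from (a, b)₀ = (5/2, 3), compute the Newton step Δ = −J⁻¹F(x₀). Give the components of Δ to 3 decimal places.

(3.710, -3.820)

At (5/2, 3): F = (-24.500, 70.06751).
Jacobian J = [[2·b^2 - 5·b, 4·a·b - 5·a - 8·b + 3], [2·a·b + 3·b^2 - exp(a) + 2, a^2 + 6·a·b - 2]].
At the point, J = [[3.000, -3.500], [31.81751, 49.250]] (det J = 259.11127).
Solving J·Δ = −F gives Δ = (3.710, -3.820).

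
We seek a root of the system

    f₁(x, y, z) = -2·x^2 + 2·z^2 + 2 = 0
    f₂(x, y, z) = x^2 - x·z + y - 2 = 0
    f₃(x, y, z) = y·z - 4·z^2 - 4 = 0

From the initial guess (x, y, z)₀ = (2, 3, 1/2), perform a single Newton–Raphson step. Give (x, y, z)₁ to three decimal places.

At (2, 3, 1/2): F = (-5.500, 4.000, -3.500).
Jacobian J = [[-4·x, 0, 4·z], [2·x - z, 1, -x], [0, z, y - 8·z]].
At the point, J = [[-8.000, 0.000, 2.000], [3.500, 1.000, -2.000], [0.000, 0.500, -1.000]] (det J = 3.500).
Solving J·Δ = −F gives Δ = (-3.143, -12.643, -9.821).
Then the next iterate is (x, y, z)₁ = (-1.143, -9.643, -9.321).

(-1.143, -9.643, -9.321)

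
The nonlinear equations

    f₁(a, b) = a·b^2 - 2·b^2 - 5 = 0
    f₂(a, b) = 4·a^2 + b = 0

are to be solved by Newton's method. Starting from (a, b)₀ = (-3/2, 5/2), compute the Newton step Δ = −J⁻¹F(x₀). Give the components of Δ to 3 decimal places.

(0.856, -1.230)

At (-3/2, 5/2): F = (-26.875, 11.500).
Jacobian J = [[b^2, 2·a·b - 4·b], [8·a, 1]].
At the point, J = [[6.250, -17.500], [-12.000, 1.000]] (det J = -203.750).
Solving J·Δ = −F gives Δ = (0.856, -1.230).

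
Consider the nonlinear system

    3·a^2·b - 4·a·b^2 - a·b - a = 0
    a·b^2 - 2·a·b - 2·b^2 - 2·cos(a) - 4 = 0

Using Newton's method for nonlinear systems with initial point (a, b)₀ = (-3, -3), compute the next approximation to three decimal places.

(-1.524, -1.797)

At (-3, -3): F = (21.000, -65.02002).
Jacobian J = [[6·a·b - 4·b^2 - b - 1, 3·a^2 - 8·a·b - a], [b^2 - 2·b + 2·sin(a), 2·a·b - 2·a - 4·b]].
At the point, J = [[20.000, -42.000], [14.71776, 36.000]] (det J = 1338.14592).
Solving J·Δ = −F gives Δ = (1.476, 1.203).
Then the next iterate is (a, b)₁ = (-1.524, -1.797).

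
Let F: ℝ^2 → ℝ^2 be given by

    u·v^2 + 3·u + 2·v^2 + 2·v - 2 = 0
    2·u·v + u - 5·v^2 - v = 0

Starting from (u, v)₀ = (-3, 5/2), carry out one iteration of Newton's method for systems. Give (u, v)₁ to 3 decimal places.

(-2.148, 1.042)

At (-3, 5/2): F = (-12.250, -51.750).
Jacobian J = [[v^2 + 3, 2·u·v + 4·v + 2], [2·v + 1, 2·u - 10·v - 1]].
At the point, J = [[9.250, -3.000], [6.000, -32.000]] (det J = -278.000).
Solving J·Δ = −F gives Δ = (0.852, -1.458).
Then the next iterate is (u, v)₁ = (-2.148, 1.042).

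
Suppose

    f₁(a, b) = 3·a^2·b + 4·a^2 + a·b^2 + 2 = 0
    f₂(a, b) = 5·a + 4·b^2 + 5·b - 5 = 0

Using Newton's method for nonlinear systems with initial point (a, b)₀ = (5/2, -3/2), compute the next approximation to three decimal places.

At (5/2, -3/2): F = (4.500, 9.000).
Jacobian J = [[6·a·b + 8·a + b^2, 3·a^2 + 2·a·b], [5, 8·b + 5]].
At the point, J = [[-0.250, 11.250], [5.000, -7.000]] (det J = -54.500).
Solving J·Δ = −F gives Δ = (-2.436, -0.454).
Then the next iterate is (a, b)₁ = (0.064, -1.954).

(0.064, -1.954)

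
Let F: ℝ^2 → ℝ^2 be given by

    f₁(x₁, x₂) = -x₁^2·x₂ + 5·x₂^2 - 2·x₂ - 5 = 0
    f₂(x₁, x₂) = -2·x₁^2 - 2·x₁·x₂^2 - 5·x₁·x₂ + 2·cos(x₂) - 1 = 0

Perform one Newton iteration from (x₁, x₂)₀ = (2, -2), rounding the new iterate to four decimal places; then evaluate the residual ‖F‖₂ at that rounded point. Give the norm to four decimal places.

8.0368

At (2, -2): F = (27.0000, -5.832294).
Jacobian J = [[-2·x₁·x₂, -x₁^2 + 10·x₂ - 2], [-4·x₁ - 2·x₂^2 - 5·x₂, -4·x₁·x₂ - 5·x₁ - 2·sin(x₂)]].
At the point, J = [[8.0000, -26.0000], [-6.0000, 7.818595]] (det J = -93.451241).
Solving J·Δ = −F gives Δ = (0.6363, 1.2342).
Then the next iterate is (x₁, x₂)₁ = (2.6363, -0.7658).
Re-evaluating at (2.6363, -0.7658): F = (4.786218, -6.456221), so ‖F‖₂ = 8.0368.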